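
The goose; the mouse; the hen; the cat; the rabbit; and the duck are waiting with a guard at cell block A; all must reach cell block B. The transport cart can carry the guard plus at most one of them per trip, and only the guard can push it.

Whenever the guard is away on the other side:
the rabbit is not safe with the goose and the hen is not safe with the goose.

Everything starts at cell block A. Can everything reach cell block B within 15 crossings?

Yes — this plan uses 13 crossings (≤ 15):
1. Guard goes to cell block B with the goose.  [cell block A: the cat, the duck, the hen, the mouse, the rabbit | cell block B: the goose]
2. Guard goes back to cell block A alone.  [cell block A: the cat, the duck, the hen, the mouse, the rabbit | cell block B: the goose]
3. Guard goes to cell block B with the mouse.  [cell block A: the cat, the duck, the hen, the rabbit | cell block B: the goose, the mouse]
4. Guard goes back to cell block A alone.  [cell block A: the cat, the duck, the hen, the rabbit | cell block B: the goose, the mouse]
5. Guard goes to cell block B with the hen.  [cell block A: the cat, the duck, the rabbit | cell block B: the goose, the hen, the mouse]
6. Guard goes back to cell block A with the goose.  [cell block A: the cat, the duck, the goose, the rabbit | cell block B: the hen, the mouse]
7. Guard goes to cell block B with the rabbit.  [cell block A: the cat, the duck, the goose | cell block B: the hen, the mouse, the rabbit]
8. Guard goes back to cell block A alone.  [cell block A: the cat, the duck, the goose | cell block B: the hen, the mouse, the rabbit]
9. Guard goes to cell block B with the cat.  [cell block A: the duck, the goose | cell block B: the cat, the hen, the mouse, the rabbit]
10. Guard goes back to cell block A alone.  [cell block A: the duck, the goose | cell block B: the cat, the hen, the mouse, the rabbit]
11. Guard goes to cell block B with the duck.  [cell block A: the goose | cell block B: the cat, the duck, the hen, the mouse, the rabbit]
12. Guard goes back to cell block A alone.  [cell block A: the goose | cell block B: the cat, the duck, the hen, the mouse, the rabbit]
13. Guard goes to cell block B with the goose.  [cell block A: — | cell block B: the cat, the duck, the goose, the hen, the mouse, the rabbit]

Yes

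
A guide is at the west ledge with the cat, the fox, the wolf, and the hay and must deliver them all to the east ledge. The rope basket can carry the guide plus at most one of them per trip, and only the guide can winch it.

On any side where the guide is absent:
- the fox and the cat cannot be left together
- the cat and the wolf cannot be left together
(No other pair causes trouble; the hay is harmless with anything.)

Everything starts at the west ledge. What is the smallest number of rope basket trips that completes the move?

9

Counting alone: the guide can take at most 1 across per trip to the east ledge, so moving all 4 needs at least 4 loaded trips out, with a return between consecutive ones — at least 7 crossings.
The safety rule pushes this higher. Following every safe sequence of crossings, the most of the 4 that can be at the east ledge as the rope basket arrives there on crossing 7 is 3 — never all 4.
So no plan with fewer than 9 crossings exists, and this one achieves 9:
1. Guide goes to the east ledge with the cat.  [the west ledge: the fox, the hay, the wolf | the east ledge: the cat]
2. Guide goes back to the west ledge alone.  [the west ledge: the fox, the hay, the wolf | the east ledge: the cat]
3. Guide goes to the east ledge with the fox.  [the west ledge: the hay, the wolf | the east ledge: the cat, the fox]
4. Guide goes back to the west ledge with the cat.  [the west ledge: the cat, the hay, the wolf | the east ledge: the fox]
5. Guide goes to the east ledge with the wolf.  [the west ledge: the cat, the hay | the east ledge: the fox, the wolf]
6. Guide goes back to the west ledge alone.  [the west ledge: the cat, the hay | the east ledge: the fox, the wolf]
7. Guide goes to the east ledge with the hay.  [the west ledge: the cat | the east ledge: the fox, the hay, the wolf]
8. Guide goes back to the west ledge alone.  [the west ledge: the cat | the east ledge: the fox, the hay, the wolf]
9. Guide goes to the east ledge with the cat.  [the west ledge: — | the east ledge: the cat, the fox, the hay, the wolf]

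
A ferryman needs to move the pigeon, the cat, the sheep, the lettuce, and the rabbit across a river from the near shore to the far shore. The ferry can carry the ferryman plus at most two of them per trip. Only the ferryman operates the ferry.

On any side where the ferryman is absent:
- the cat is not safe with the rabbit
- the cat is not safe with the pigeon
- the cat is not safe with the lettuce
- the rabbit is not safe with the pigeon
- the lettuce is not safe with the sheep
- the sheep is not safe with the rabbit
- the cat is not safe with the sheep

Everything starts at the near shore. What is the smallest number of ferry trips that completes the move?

impossible

Whatever the first load, the items left behind include a forbidden pair without the ferryman. No opening move is safe, so no plan exists.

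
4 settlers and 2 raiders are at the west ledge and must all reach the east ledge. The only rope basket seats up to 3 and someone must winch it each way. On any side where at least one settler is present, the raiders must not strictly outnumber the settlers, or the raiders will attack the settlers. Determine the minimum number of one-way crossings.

5

Counting alone: each trip to the east ledge takes at most 3 across and each return brings at least 1 back, so after t trips out (and t−1 returns) at most 3t − (t−1) of the 6 are across; that first reaches 6 at t = 3, so at least 5 crossings are needed.
The plan below uses exactly 5 crossings, so it is optimal:
1. 2 raiders → the east ledge.  (the west ledge: 4S 0R; the east ledge: 0S 2R)
2. 1 raider ← the west ledge.  (the west ledge: 4S 1R; the east ledge: 0S 1R)
3. 2 settlers and 1 raider → the east ledge.  (the west ledge: 2S 0R; the east ledge: 2S 2R)
4. 1 raider ← the west ledge.  (the west ledge: 2S 1R; the east ledge: 2S 1R)
5. 2 settlers and 1 raider → the east ledge.  (the west ledge: 0S 0R; the east ledge: 4S 2R)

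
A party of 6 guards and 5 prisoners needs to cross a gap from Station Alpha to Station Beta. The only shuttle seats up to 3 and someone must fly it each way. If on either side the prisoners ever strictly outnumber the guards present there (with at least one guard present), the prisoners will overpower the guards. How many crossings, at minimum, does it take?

9

Counting alone: each trip to Station Beta takes at most 3 across and each return brings at least 1 back, so after t trips out (and t−1 returns) at most 3t − (t−1) of the 11 are across; that first reaches 11 at t = 5, so at least 9 crossings are needed.
The plan below uses exactly 9 crossings, so it is optimal:
1. 3 prisoners → Station Beta.  (Station Alpha: 6G 2P; Station Beta: 0G 3P)
2. 1 prisoner ← Station Alpha.  (Station Alpha: 6G 3P; Station Beta: 0G 2P)
3. 3 guards → Station Beta.  (Station Alpha: 3G 3P; Station Beta: 3G 2P)
4. 1 guard ← Station Alpha.  (Station Alpha: 4G 3P; Station Beta: 2G 2P)
5. 2 guards and 1 prisoner → Station Beta.  (Station Alpha: 2G 2P; Station Beta: 4G 3P)
6. 1 guard ← Station Alpha.  (Station Alpha: 3G 2P; Station Beta: 3G 3P)
7. 2 guards and 1 prisoner → Station Beta.  (Station Alpha: 1G 1P; Station Beta: 5G 4P)
8. 1 guard ← Station Alpha.  (Station Alpha: 2G 1P; Station Beta: 4G 4P)
9. 2 guards and 1 prisoner → Station Beta.  (Station Alpha: 0G 0P; Station Beta: 6G 5P)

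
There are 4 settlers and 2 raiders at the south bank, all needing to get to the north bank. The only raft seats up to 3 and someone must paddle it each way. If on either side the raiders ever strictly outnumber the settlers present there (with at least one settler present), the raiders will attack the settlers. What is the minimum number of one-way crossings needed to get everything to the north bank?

5

Counting alone: each trip to the north bank takes at most 3 across and each return brings at least 1 back, so after t trips out (and t−1 returns) at most 3t − (t−1) of the 6 are across; that first reaches 6 at t = 3, so at least 5 crossings are needed.
The plan below uses exactly 5 crossings, so it is optimal:
1. 2 raiders → the north bank.  (the south bank: 4S 0R; the north bank: 0S 2R)
2. 1 raider ← the south bank.  (the south bank: 4S 1R; the north bank: 0S 1R)
3. 2 settlers and 1 raider → the north bank.  (the south bank: 2S 0R; the north bank: 2S 2R)
4. 1 raider ← the south bank.  (the south bank: 2S 1R; the north bank: 2S 1R)
5. 2 settlers and 1 raider → the north bank.  (the south bank: 0S 0R; the north bank: 4S 2R)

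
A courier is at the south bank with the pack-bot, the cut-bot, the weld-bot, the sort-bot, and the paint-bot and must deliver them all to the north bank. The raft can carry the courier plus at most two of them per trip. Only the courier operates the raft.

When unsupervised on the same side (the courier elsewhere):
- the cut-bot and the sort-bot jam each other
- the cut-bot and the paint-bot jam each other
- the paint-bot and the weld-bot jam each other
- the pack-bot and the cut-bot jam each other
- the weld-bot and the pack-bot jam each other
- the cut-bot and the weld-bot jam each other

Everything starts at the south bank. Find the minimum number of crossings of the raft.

7

Counting alone: the courier can take at most 2 across per trip to the north bank, so moving all 5 needs at least 3 loaded trips out, with a return between consecutive ones — at least 5 crossings.
The safety rule pushes this higher. Following every safe sequence of crossings, the most of the 5 that can be at the north bank as the raft arrives there on crossing 5 is 4 — never all 5.
So no plan with fewer than 7 crossings exists, and this one achieves 7:
1. Courier goes to the north bank with the cut-bot and the weld-bot.  [the south bank: the pack-bot, the paint-bot, the sort-bot | the north bank: the cut-bot, the weld-bot]
2. Courier goes back to the south bank with the cut-bot.  [the south bank: the cut-bot, the pack-bot, the paint-bot, the sort-bot | the north bank: the weld-bot]
3. Courier goes to the north bank with the cut-bot and the sort-bot.  [the south bank: the pack-bot, the paint-bot | the north bank: the cut-bot, the sort-bot, the weld-bot]
4. Courier goes back to the south bank with the cut-bot.  [the south bank: the cut-bot, the pack-bot, the paint-bot | the north bank: the sort-bot, the weld-bot]
5. Courier goes to the north bank with the pack-bot and the paint-bot.  [the south bank: the cut-bot | the north bank: the pack-bot, the paint-bot, the sort-bot, the weld-bot]
6. Courier goes back to the south bank with the weld-bot.  [the south bank: the cut-bot, the weld-bot | the north bank: the pack-bot, the paint-bot, the sort-bot]
7. Courier goes to the north bank with the cut-bot and the weld-bot.  [the south bank: — | the north bank: the cut-bot, the pack-bot, the paint-bot, the sort-bot, the weld-bot]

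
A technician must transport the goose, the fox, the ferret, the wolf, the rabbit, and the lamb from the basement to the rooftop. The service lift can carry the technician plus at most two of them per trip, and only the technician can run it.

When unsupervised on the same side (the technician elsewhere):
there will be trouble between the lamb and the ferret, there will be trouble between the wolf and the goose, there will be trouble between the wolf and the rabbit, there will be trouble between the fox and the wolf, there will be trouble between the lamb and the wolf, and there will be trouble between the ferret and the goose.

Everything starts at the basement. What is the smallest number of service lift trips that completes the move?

Counting alone: the technician can take at most 2 across per trip to the rooftop, so moving all 6 needs at least 3 loaded trips out, with a return between consecutive ones — at least 5 crossings.
The safety rule pushes this higher. Following every safe sequence of crossings, the most of the 6 that can be at the rooftop as the service lift arrives there on crossing 5 is 5 — never all 6.
So no plan with fewer than 7 crossings exists, and this one achieves 7:
1. Technician goes to the rooftop with the ferret and the wolf.
2. Technician goes back to the basement alone.
3. Technician goes to the rooftop with the fox and the goose.
4. Technician goes back to the basement with the ferret and the wolf.
5. Technician goes to the rooftop with the lamb and the rabbit.
6. Technician goes back to the basement alone.
7. Technician goes to the rooftop with the ferret and the wolf.

7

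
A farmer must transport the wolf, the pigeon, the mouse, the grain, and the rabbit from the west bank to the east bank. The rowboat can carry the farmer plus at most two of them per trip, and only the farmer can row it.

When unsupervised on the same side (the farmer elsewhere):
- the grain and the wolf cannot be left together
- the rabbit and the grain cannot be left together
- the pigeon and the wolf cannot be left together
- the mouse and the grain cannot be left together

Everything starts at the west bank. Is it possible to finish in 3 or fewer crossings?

Counting alone: the farmer can take at most 2 across per trip to the east bank, so moving all 5 needs at least 3 loaded trips out, with a return between consecutive ones — at least 5 crossings.
Since 3 < 5, 3 crossings cannot be enough. (The shortest complete plan in fact takes 5:)
1. Farmer goes to the east bank with the grain and the wolf.  [the west bank: the mouse, the pigeon, the rabbit | the east bank: the grain, the wolf]
2. Farmer goes back to the west bank with the grain.  [the west bank: the grain, the mouse, the pigeon, the rabbit | the east bank: the wolf]
3. Farmer goes to the east bank with the mouse and the rabbit.  [the west bank: the grain, the pigeon | the east bank: the mouse, the rabbit, the wolf]
4. Farmer goes back to the west bank alone.  [the west bank: the grain, the pigeon | the east bank: the mouse, the rabbit, the wolf]
5. Farmer goes to the east bank with the grain and the pigeon.  [the west bank: — | the east bank: the grain, the mouse, the pigeon, the rabbit, the wolf]

No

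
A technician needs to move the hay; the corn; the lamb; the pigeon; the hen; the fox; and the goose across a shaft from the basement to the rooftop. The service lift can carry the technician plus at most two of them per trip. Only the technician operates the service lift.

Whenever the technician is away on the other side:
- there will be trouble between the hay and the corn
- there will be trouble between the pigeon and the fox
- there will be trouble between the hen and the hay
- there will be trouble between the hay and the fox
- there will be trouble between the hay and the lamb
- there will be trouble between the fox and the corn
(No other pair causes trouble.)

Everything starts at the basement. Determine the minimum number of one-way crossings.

11

Counting alone: the technician can take at most 2 across per trip to the rooftop, so moving all 7 needs at least 4 loaded trips out, with a return between consecutive ones — at least 7 crossings.
The safety rule pushes this higher. Following every safe sequence of crossings, the most of the 7 that can be at the rooftop as the service lift arrives there on crossings 7, 9 is 5, 6 respectively — never all 7.
So no plan with fewer than 11 crossings exists, and this one achieves 11:
1. Technician goes to the rooftop with the fox and the hay.  [the basement: the corn, the goose, the hen, the lamb, the pigeon | the rooftop: the fox, the hay]
2. Technician goes back to the basement with the hay.  [the basement: the corn, the goose, the hay, the hen, the lamb, the pigeon | the rooftop: the fox]
3. Technician goes to the rooftop with the hay and the lamb.  [the basement: the corn, the goose, the hen, the pigeon | the rooftop: the fox, the hay, the lamb]
4. Technician goes back to the basement with the hay.  [the basement: the corn, the goose, the hay, the hen, the pigeon | the rooftop: the fox, the lamb]
5. Technician goes to the rooftop with the hay and the hen.  [the basement: the corn, the goose, the pigeon | the rooftop: the fox, the hay, the hen, the lamb]
6. Technician goes back to the basement with the hay.  [the basement: the corn, the goose, the hay, the pigeon | the rooftop: the fox, the hen, the lamb]
7. Technician goes to the rooftop with the goose and the hay.  [the basement: the corn, the pigeon | the rooftop: the fox, the goose, the hay, the hen, the lamb]
8. Technician goes back to the basement with the hay.  [the basement: the corn, the hay, the pigeon | the rooftop: the fox, the goose, the hen, the lamb]
9. Technician goes to the rooftop with the corn and the pigeon.  [the basement: the hay | the rooftop: the corn, the fox, the goose, the hen, the lamb, the pigeon]
10. Technician goes back to the basement with the fox.  [the basement: the fox, the hay | the rooftop: the corn, the goose, the hen, the lamb, the pigeon]
11. Technician goes to the rooftop with the fox and the hay.  [the basement: — | the rooftop: the corn, the fox, the goose, the hay, the hen, the lamb, the pigeon]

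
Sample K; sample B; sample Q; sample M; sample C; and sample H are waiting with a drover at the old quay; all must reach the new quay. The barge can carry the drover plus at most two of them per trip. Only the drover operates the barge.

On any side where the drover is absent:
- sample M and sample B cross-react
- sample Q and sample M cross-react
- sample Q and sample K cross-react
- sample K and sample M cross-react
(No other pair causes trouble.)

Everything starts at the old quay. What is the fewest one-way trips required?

Counting alone: the drover can take at most 2 across per trip to the new quay, so moving all 6 needs at least 3 loaded trips out, with a return between consecutive ones — at least 5 crossings.
The safety rule pushes this higher. Following every safe sequence of crossings, the most of the 6 that can be at the new quay as the barge arrives there on crossings 5, 7 is 4, 5 respectively — never all 6.
So no plan with fewer than 9 crossings exists, and this one achieves 9:
1. Drover goes to the new quay with sample K and sample M.  [the old quay: sample B, sample C, sample H, sample Q | the new quay: sample K, sample M]
2. Drover goes back to the old quay with sample K.  [the old quay: sample B, sample C, sample H, sample K, sample Q | the new quay: sample M]
3. Drover goes to the new quay with sample B and sample K.  [the old quay: sample C, sample H, sample Q | the new quay: sample B, sample K, sample M]
4. Drover goes back to the old quay with sample M.  [the old quay: sample C, sample H, sample M, sample Q | the new quay: sample B, sample K]
5. Drover goes to the new quay with sample C and sample Q.  [the old quay: sample H, sample M | the new quay: sample B, sample C, sample K, sample Q]
6. Drover goes back to the old quay with sample K.  [the old quay: sample H, sample K, sample M | the new quay: sample B, sample C, sample Q]
7. Drover goes to the new quay with sample H and sample K.  [the old quay: sample M | the new quay: sample B, sample C, sample H, sample K, sample Q]
8. Drover goes back to the old quay with sample K.  [the old quay: sample K, sample M | the new quay: sample B, sample C, sample H, sample Q]
9. Drover goes to the new quay with sample K and sample M.  [the old quay: — | the new quay: sample B, sample C, sample H, sample K, sample M, sample Q]

9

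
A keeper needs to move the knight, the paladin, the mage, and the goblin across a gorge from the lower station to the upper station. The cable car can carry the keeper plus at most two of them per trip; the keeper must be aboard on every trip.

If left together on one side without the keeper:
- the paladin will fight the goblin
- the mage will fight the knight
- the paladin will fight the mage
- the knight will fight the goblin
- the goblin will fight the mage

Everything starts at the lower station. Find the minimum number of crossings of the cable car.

Counting alone: the keeper can take at most 2 across per trip to the upper station, so moving all 4 needs at least 2 loaded trips out, with a return between consecutive ones — at least 3 crossings.
The safety rule pushes this higher. Following every safe sequence of crossings, the most of the 4 that can be at the upper station as the cable car arrives there on crossing 3 is 3 — never all 4.
So no plan with fewer than 5 crossings exists, and this one achieves 5:
1. Keeper goes to the upper station with the goblin and the mage.  [the lower station: the knight, the paladin | the upper station: the goblin, the mage]
2. Keeper goes back to the lower station with the mage.  [the lower station: the knight, the mage, the paladin | the upper station: the goblin]
3. Keeper goes to the upper station with the knight and the paladin.  [the lower station: the mage | the upper station: the goblin, the knight, the paladin]
4. Keeper goes back to the lower station with the goblin.  [the lower station: the goblin, the mage | the upper station: the knight, the paladin]
5. Keeper goes to the upper station with the goblin and the mage.  [the lower station: — | the upper station: the goblin, the knight, the mage, the paladin]

5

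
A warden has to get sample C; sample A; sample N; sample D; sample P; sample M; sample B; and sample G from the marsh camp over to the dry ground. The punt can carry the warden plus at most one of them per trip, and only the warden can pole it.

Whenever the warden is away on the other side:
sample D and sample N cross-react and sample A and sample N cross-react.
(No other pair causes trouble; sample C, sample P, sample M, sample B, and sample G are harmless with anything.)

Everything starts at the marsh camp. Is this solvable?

1. Warden goes to the dry ground with sample N.  [the marsh camp: sample A, sample B, sample C, sample D, sample G, sample M, sample P | the dry ground: sample N]
2. Warden goes back to the marsh camp alone.  [the marsh camp: sample A, sample B, sample C, sample D, sample G, sample M, sample P | the dry ground: sample N]
3. Warden goes to the dry ground with sample C.  [the marsh camp: sample A, sample B, sample D, sample G, sample M, sample P | the dry ground: sample C, sample N]
4. Warden goes back to the marsh camp alone.  [the marsh camp: sample A, sample B, sample D, sample G, sample M, sample P | the dry ground: sample C, sample N]
5. Warden goes to the dry ground with sample A.  [the marsh camp: sample B, sample D, sample G, sample M, sample P | the dry ground: sample A, sample C, sample N]
6. Warden goes back to the marsh camp with sample N.  [the marsh camp: sample B, sample D, sample G, sample M, sample N, sample P | the dry ground: sample A, sample C]
7. Warden goes to the dry ground with sample D.  [the marsh camp: sample B, sample G, sample M, sample N, sample P | the dry ground: sample A, sample C, sample D]
8. Warden goes back to the marsh camp alone.  [the marsh camp: sample B, sample G, sample M, sample N, sample P | the dry ground: sample A, sample C, sample D]
9. Warden goes to the dry ground with sample P.  [the marsh camp: sample B, sample G, sample M, sample N | the dry ground: sample A, sample C, sample D, sample P]
10. Warden goes back to the marsh camp alone.  [the marsh camp: sample B, sample G, sample M, sample N | the dry ground: sample A, sample C, sample D, sample P]
11. Warden goes to the dry ground with sample M.  [the marsh camp: sample B, sample G, sample N | the dry ground: sample A, sample C, sample D, sample M, sample P]
12. Warden goes back to the marsh camp alone.  [the marsh camp: sample B, sample G, sample N | the dry ground: sample A, sample C, sample D, sample M, sample P]
13. Warden goes to the dry ground with sample B.  [the marsh camp: sample G, sample N | the dry ground: sample A, sample B, sample C, sample D, sample M, sample P]
14. Warden goes back to the marsh camp alone.  [the marsh camp: sample G, sample N | the dry ground: sample A, sample B, sample C, sample D, sample M, sample P]
15. Warden goes to the dry ground with sample G.  [the marsh camp: sample N | the dry ground: sample A, sample B, sample C, sample D, sample G, sample M, sample P]
16. Warden goes back to the marsh camp alone.  [the marsh camp: sample N | the dry ground: sample A, sample B, sample C, sample D, sample G, sample M, sample P]
17. Warden goes to the dry ground with sample N.  [the marsh camp: — | the dry ground: sample A, sample B, sample C, sample D, sample G, sample M, sample N, sample P]

Yes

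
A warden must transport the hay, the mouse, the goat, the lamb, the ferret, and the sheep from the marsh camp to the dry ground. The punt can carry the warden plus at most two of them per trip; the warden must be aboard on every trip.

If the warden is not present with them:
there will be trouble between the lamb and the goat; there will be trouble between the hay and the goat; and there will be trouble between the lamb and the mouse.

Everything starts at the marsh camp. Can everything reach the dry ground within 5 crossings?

Yes

Yes — this plan uses 5 crossings (≤ 5):
1. Warden goes to the dry ground with the hay and the lamb.
2. Warden goes back to the marsh camp alone.
3. Warden goes to the dry ground with the ferret and the sheep.
4. Warden goes back to the marsh camp alone.
5. Warden goes to the dry ground with the goat and the mouse.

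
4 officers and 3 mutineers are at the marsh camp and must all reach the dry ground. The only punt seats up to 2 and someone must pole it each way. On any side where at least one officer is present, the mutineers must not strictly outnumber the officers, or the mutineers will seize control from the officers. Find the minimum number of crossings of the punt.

Counting alone: each trip to the dry ground takes at most 2 across and each return brings at least 1 back, so after t trips out (and t−1 returns) at most 2t − (t−1) of the 7 are across; that first reaches 7 at t = 6, so at least 11 crossings are needed.
The plan below uses exactly 11 crossings, so it is optimal:
1. 2 mutineers → the dry ground.  (the marsh camp: 4O 1M; the dry ground: 0O 2M)
2. 1 mutineer ← the marsh camp.  (the marsh camp: 4O 2M; the dry ground: 0O 1M)
3. 2 mutineers → the dry ground.  (the marsh camp: 4O 0M; the dry ground: 0O 3M)
4. 1 mutineer ← the marsh camp.  (the marsh camp: 4O 1M; the dry ground: 0O 2M)
5. 2 officers → the dry ground.  (the marsh camp: 2O 1M; the dry ground: 2O 2M)
6. 1 mutineer ← the marsh camp.  (the marsh camp: 2O 2M; the dry ground: 2O 1M)
7. 1 officer and 1 mutineer → the dry ground.  (the marsh camp: 1O 1M; the dry ground: 3O 2M)
8. 1 officer ← the marsh camp.  (the marsh camp: 2O 1M; the dry ground: 2O 2M)
9. 1 officer and 1 mutineer → the dry ground.  (the marsh camp: 1O 0M; the dry ground: 3O 3M)
10. 1 mutineer ← the marsh camp.  (the marsh camp: 1O 1M; the dry ground: 3O 2M)
11. 1 officer and 1 mutineer → the dry ground.  (the marsh camp: 0O 0M; the dry ground: 4O 3M)

11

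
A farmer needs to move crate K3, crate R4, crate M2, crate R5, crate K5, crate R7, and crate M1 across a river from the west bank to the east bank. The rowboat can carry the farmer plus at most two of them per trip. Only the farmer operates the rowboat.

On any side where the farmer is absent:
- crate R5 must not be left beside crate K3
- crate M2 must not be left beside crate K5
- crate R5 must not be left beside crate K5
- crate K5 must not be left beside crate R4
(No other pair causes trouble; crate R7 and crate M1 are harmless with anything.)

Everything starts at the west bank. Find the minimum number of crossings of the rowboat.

Counting alone: the farmer can take at most 2 across per trip to the east bank, so moving all 7 needs at least 4 loaded trips out, with a return between consecutive ones — at least 7 crossings.
The plan below uses exactly 7 crossings, so it is optimal:
1. Farmer goes to the east bank with crate K3 and crate K5.  [the west bank: crate M1, crate M2, crate R4, crate R5, crate R7 | the east bank: crate K3, crate K5]
2. Farmer goes back to the west bank alone.  [the west bank: crate M1, crate M2, crate R4, crate R5, crate R7 | the east bank: crate K3, crate K5]
3. Farmer goes to the east bank with crate M1 and crate R7.  [the west bank: crate M2, crate R4, crate R5 | the east bank: crate K3, crate K5, crate M1, crate R7]
4. Farmer goes back to the west bank alone.  [the west bank: crate M2, crate R4, crate R5 | the east bank: crate K3, crate K5, crate M1, crate R7]
5. Farmer goes to the east bank with crate M2 and crate R4.  [the west bank: crate R5 | the east bank: crate K3, crate K5, crate M1, crate M2, crate R4, crate R7]
6. Farmer goes back to the west bank with crate K5.  [the west bank: crate K5, crate R5 | the east bank: crate K3, crate M1, crate M2, crate R4, crate R7]
7. Farmer goes to the east bank with crate K5 and crate R5.  [the west bank: — | the east bank: crate K3, crate K5, crate M1, crate M2, crate R4, crate R5, crate R7]

7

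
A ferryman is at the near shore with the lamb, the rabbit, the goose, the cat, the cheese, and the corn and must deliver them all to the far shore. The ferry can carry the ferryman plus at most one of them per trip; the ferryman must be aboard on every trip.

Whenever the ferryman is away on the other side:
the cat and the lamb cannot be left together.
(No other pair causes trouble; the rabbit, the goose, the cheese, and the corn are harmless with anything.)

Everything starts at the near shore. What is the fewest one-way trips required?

Counting alone: the ferryman can take at most 1 across per trip to the far shore, so moving all 6 needs at least 6 loaded trips out, with a return between consecutive ones — at least 11 crossings.
The plan below uses exactly 11 crossings, so it is optimal:
1. Ferryman goes to the far shore with the lamb.
2. Ferryman goes back to the near shore alone.
3. Ferryman goes to the far shore with the rabbit.
4. Ferryman goes back to the near shore alone.
5. Ferryman goes to the far shore with the goose.
6. Ferryman goes back to the near shore alone.
7. Ferryman goes to the far shore with the cheese.
8. Ferryman goes back to the near shore alone.
9. Ferryman goes to the far shore with the corn.
10. Ferryman goes back to the near shore alone.
11. Ferryman goes to the far shore with the cat.

11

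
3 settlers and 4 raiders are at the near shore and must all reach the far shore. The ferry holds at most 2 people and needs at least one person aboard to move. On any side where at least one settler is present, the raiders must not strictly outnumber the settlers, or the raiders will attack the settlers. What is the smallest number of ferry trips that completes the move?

impossible

The raiders already outnumber the settlers at the near shore before anyone moves, so the starting position itself is disallowed.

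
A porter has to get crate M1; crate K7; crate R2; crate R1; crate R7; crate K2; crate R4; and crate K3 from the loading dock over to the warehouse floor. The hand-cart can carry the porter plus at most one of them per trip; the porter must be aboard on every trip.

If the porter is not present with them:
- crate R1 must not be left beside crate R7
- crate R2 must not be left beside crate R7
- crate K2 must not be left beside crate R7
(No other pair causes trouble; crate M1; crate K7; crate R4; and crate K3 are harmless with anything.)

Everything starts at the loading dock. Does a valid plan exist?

Following every safe sequence of crossings from the start, the most of the 8 that can be at the warehouse floor as the hand-cart arrives there on crossings 1, 3, 5, 7, 9, 11 is 1, 2, 3, 4, 5, 6 respectively; the best ever achieved is 6 of 8.
From crossing 13 on, no configuration arises that was not already reachable earlier: only 144 distinct safe configurations (who is on which side, and where the hand-cart is) can ever be reached, none of them has everyone across, and every continuation just revisits them. So no valid plan exists.

No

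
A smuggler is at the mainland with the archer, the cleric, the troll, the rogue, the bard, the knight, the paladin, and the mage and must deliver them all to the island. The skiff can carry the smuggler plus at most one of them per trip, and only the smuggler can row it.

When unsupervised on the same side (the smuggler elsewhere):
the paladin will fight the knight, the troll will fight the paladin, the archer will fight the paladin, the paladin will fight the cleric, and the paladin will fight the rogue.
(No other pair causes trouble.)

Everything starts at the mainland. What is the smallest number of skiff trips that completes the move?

Following every safe sequence of crossings from the start, the most of the 8 that can be at the island as the skiff arrives there on crossings 1, 3, 5, 7 is 1, 2, 3, 4 respectively; the best ever achieved is 4 of 8.
From crossing 9 on, no configuration arises that was not already reachable earlier: only 52 distinct safe configurations (who is on which side, and where the skiff is) can ever be reached, none of them has everyone across, and every continuation just revisits them. So no valid plan exists.

impossible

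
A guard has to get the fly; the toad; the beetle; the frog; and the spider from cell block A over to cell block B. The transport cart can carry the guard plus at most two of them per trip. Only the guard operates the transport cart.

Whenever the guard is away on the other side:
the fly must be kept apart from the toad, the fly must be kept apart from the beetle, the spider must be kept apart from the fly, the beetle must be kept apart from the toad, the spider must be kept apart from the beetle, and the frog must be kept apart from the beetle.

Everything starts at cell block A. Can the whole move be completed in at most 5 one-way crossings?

Counting alone: the guard can take at most 2 across per trip to cell block B, so moving all 5 needs at least 3 loaded trips out, with a return between consecutive ones — at least 5 crossings.
The safety rule pushes this higher. Following every safe sequence of crossings, the most of the 5 that can be at cell block B as the transport cart arrives there on crossing 5 is 4 — never all 5.
So the move cannot be finished within 5 crossings. (The shortest complete plan takes 7:)
1. Guard goes to cell block B with the beetle and the fly.
2. Guard goes back to cell block A with the fly.
3. Guard goes to cell block B with the fly and the frog.
4. Guard goes back to cell block A with the beetle.
5. Guard goes to cell block B with the spider and the toad.
6. Guard goes back to cell block A with the fly.
7. Guard goes to cell block B with the beetle and the fly.

No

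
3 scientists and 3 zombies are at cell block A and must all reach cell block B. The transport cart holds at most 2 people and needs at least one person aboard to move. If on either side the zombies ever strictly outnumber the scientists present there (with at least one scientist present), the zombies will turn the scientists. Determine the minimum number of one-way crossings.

Counting alone: each trip to cell block B takes at most 2 across and each return brings at least 1 back, so after t trips out (and t−1 returns) at most 2t − (t−1) of the 6 are across; that first reaches 6 at t = 5, so at least 9 crossings are needed.
The safety rule pushes this higher. Following every safe sequence of crossings, the most of the 6 that can be at cell block B as the transport cart arrives there on crossing 9 is 5 — never all 6.
So no plan with fewer than 11 crossings exists, and this one achieves 11:
1. 2 zombies → cell block B.  (cell block A: 3S 1Z; cell block B: 0S 2Z)
2. 1 zombie ← cell block A.  (cell block A: 3S 2Z; cell block B: 0S 1Z)
3. 2 zombies → cell block B.  (cell block A: 3S 0Z; cell block B: 0S 3Z)
4. 1 zombie ← cell block A.  (cell block A: 3S 1Z; cell block B: 0S 2Z)
5. 2 scientists → cell block B.  (cell block A: 1S 1Z; cell block B: 2S 2Z)
6. 1 scientist and 1 zombie ← cell block A.  (cell block A: 2S 2Z; cell block B: 1S 1Z)
7. 2 scientists → cell block B.  (cell block A: 0S 2Z; cell block B: 3S 1Z)
8. 1 zombie ← cell block A.  (cell block A: 0S 3Z; cell block B: 3S 0Z)
9. 2 zombies → cell block B.  (cell block A: 0S 1Z; cell block B: 3S 2Z)
10. 1 zombie ← cell block A.  (cell block A: 0S 2Z; cell block B: 3S 1Z)
11. 2 zombies → cell block B.  (cell block A: 0S 0Z; cell block B: 3S 3Z)

11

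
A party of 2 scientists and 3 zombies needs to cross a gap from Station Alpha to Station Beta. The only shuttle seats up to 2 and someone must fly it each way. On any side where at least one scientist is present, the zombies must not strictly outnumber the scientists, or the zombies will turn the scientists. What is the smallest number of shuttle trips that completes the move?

impossible

The zombies already outnumber the scientists at Station Alpha before anyone moves, so the starting position itself is disallowed.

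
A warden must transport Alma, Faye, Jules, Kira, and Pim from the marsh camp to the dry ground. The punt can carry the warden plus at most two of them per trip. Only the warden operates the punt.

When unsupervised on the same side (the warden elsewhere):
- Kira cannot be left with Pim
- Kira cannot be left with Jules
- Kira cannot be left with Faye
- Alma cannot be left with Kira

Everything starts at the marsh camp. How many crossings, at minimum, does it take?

7

Counting alone: the warden can take at most 2 across per trip to the dry ground, so moving all 5 needs at least 3 loaded trips out, with a return between consecutive ones — at least 5 crossings.
The safety rule pushes this higher. Following every safe sequence of crossings, the most of the 5 that can be at the dry ground as the punt arrives there on crossing 5 is 4 — never all 5.
So no plan with fewer than 7 crossings exists, and this one achieves 7:
1. Warden goes to the dry ground with Kira.  [the marsh camp: Alma, Faye, Jules, Pim | the dry ground: Kira]
2. Warden goes back to the marsh camp alone.  [the marsh camp: Alma, Faye, Jules, Pim | the dry ground: Kira]
3. Warden goes to the dry ground with Alma and Faye.  [the marsh camp: Jules, Pim | the dry ground: Alma, Faye, Kira]
4. Warden goes back to the marsh camp with Kira.  [the marsh camp: Jules, Kira, Pim | the dry ground: Alma, Faye]
5. Warden goes to the dry ground with Jules and Kira.  [the marsh camp: Pim | the dry ground: Alma, Faye, Jules, Kira]
6. Warden goes back to the marsh camp with Kira.  [the marsh camp: Kira, Pim | the dry ground: Alma, Faye, Jules]
7. Warden goes to the dry ground with Kira and Pim.  [the marsh camp: — | the dry ground: Alma, Faye, Jules, Kira, Pim]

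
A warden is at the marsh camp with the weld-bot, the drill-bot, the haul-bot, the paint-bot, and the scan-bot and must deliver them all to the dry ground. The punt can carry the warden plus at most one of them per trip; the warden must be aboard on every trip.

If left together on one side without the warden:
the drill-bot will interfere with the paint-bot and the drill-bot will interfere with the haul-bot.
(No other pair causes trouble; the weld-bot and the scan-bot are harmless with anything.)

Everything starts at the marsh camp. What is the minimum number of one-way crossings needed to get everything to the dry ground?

11

Counting alone: the warden can take at most 1 across per trip to the dry ground, so moving all 5 needs at least 5 loaded trips out, with a return between consecutive ones — at least 9 crossings.
The safety rule pushes this higher. Following every safe sequence of crossings, the most of the 5 that can be at the dry ground as the punt arrives there on crossing 9 is 4 — never all 5.
So no plan with fewer than 11 crossings exists, and this one achieves 11:
1. Warden goes to the dry ground with the drill-bot.
2. Warden goes back to the marsh camp alone.
3. Warden goes to the dry ground with the weld-bot.
4. Warden goes back to the marsh camp alone.
5. Warden goes to the dry ground with the haul-bot.
6. Warden goes back to the marsh camp with the drill-bot.
7. Warden goes to the dry ground with the paint-bot.
8. Warden goes back to the marsh camp alone.
9. Warden goes to the dry ground with the scan-bot.
10. Warden goes back to the marsh camp alone.
11. Warden goes to the dry ground with the drill-bot.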